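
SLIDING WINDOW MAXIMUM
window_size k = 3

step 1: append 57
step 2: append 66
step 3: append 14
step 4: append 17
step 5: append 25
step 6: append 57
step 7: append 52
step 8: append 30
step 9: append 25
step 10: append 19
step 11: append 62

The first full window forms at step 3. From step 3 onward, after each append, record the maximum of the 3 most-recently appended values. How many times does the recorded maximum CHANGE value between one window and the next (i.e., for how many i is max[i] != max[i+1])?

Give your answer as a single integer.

step 1: append 57 -> window=[57] (not full yet)
step 2: append 66 -> window=[57, 66] (not full yet)
step 3: append 14 -> window=[57, 66, 14] -> max=66
step 4: append 17 -> window=[66, 14, 17] -> max=66
step 5: append 25 -> window=[14, 17, 25] -> max=25
step 6: append 57 -> window=[17, 25, 57] -> max=57
step 7: append 52 -> window=[25, 57, 52] -> max=57
step 8: append 30 -> window=[57, 52, 30] -> max=57
step 9: append 25 -> window=[52, 30, 25] -> max=52
step 10: append 19 -> window=[30, 25, 19] -> max=30
step 11: append 62 -> window=[25, 19, 62] -> max=62
Recorded maximums: 66 66 25 57 57 57 52 30 62
Changes between consecutive maximums: 5

Answer: 5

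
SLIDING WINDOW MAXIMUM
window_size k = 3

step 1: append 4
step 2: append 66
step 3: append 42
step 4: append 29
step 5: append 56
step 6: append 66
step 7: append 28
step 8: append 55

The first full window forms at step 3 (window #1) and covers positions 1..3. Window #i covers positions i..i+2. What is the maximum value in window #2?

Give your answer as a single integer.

step 1: append 4 -> window=[4] (not full yet)
step 2: append 66 -> window=[4, 66] (not full yet)
step 3: append 42 -> window=[4, 66, 42] -> max=66
step 4: append 29 -> window=[66, 42, 29] -> max=66
Window #2 max = 66

Answer: 66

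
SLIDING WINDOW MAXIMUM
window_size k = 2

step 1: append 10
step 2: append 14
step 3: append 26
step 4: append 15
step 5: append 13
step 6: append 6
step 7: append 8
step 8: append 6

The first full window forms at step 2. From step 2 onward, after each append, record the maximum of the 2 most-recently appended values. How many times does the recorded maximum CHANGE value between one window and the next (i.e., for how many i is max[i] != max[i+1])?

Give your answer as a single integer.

step 1: append 10 -> window=[10] (not full yet)
step 2: append 14 -> window=[10, 14] -> max=14
step 3: append 26 -> window=[14, 26] -> max=26
step 4: append 15 -> window=[26, 15] -> max=26
step 5: append 13 -> window=[15, 13] -> max=15
step 6: append 6 -> window=[13, 6] -> max=13
step 7: append 8 -> window=[6, 8] -> max=8
step 8: append 6 -> window=[8, 6] -> max=8
Recorded maximums: 14 26 26 15 13 8 8
Changes between consecutive maximums: 4

Answer: 4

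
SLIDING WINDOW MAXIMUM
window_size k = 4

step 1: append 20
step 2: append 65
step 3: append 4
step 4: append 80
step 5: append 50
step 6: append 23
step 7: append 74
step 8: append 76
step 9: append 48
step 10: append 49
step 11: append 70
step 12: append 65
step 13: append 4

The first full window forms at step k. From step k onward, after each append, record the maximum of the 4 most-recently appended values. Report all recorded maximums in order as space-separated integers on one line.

step 1: append 20 -> window=[20] (not full yet)
step 2: append 65 -> window=[20, 65] (not full yet)
step 3: append 4 -> window=[20, 65, 4] (not full yet)
step 4: append 80 -> window=[20, 65, 4, 80] -> max=80
step 5: append 50 -> window=[65, 4, 80, 50] -> max=80
step 6: append 23 -> window=[4, 80, 50, 23] -> max=80
step 7: append 74 -> window=[80, 50, 23, 74] -> max=80
step 8: append 76 -> window=[50, 23, 74, 76] -> max=76
step 9: append 48 -> window=[23, 74, 76, 48] -> max=76
step 10: append 49 -> window=[74, 76, 48, 49] -> max=76
step 11: append 70 -> window=[76, 48, 49, 70] -> max=76
step 12: append 65 -> window=[48, 49, 70, 65] -> max=70
step 13: append 4 -> window=[49, 70, 65, 4] -> max=70

Answer: 80 80 80 80 76 76 76 76 70 70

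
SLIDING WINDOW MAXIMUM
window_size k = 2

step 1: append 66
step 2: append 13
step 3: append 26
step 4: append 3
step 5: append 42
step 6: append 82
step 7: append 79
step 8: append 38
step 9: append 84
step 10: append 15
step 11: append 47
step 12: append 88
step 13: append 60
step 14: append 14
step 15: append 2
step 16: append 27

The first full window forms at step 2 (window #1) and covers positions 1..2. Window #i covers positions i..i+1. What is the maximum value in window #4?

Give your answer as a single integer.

step 1: append 66 -> window=[66] (not full yet)
step 2: append 13 -> window=[66, 13] -> max=66
step 3: append 26 -> window=[13, 26] -> max=26
step 4: append 3 -> window=[26, 3] -> max=26
step 5: append 42 -> window=[3, 42] -> max=42
Window #4 max = 42

Answer: 42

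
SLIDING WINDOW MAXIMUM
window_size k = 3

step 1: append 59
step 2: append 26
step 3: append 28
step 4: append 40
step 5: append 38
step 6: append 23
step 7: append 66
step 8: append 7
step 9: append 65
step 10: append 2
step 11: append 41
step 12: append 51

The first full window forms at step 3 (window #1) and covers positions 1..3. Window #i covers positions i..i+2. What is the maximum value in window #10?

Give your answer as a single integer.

Answer: 51

Derivation:
step 1: append 59 -> window=[59] (not full yet)
step 2: append 26 -> window=[59, 26] (not full yet)
step 3: append 28 -> window=[59, 26, 28] -> max=59
step 4: append 40 -> window=[26, 28, 40] -> max=40
step 5: append 38 -> window=[28, 40, 38] -> max=40
step 6: append 23 -> window=[40, 38, 23] -> max=40
step 7: append 66 -> window=[38, 23, 66] -> max=66
step 8: append 7 -> window=[23, 66, 7] -> max=66
step 9: append 65 -> window=[66, 7, 65] -> max=66
step 10: append 2 -> window=[7, 65, 2] -> max=65
step 11: append 41 -> window=[65, 2, 41] -> max=65
step 12: append 51 -> window=[2, 41, 51] -> max=51
Window #10 max = 51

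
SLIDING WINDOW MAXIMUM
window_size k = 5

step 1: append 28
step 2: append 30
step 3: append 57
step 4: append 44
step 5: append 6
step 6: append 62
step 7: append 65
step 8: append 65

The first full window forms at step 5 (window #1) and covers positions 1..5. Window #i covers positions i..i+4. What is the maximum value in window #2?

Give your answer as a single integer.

step 1: append 28 -> window=[28] (not full yet)
step 2: append 30 -> window=[28, 30] (not full yet)
step 3: append 57 -> window=[28, 30, 57] (not full yet)
step 4: append 44 -> window=[28, 30, 57, 44] (not full yet)
step 5: append 6 -> window=[28, 30, 57, 44, 6] -> max=57
step 6: append 62 -> window=[30, 57, 44, 6, 62] -> max=62
Window #2 max = 62

Answer: 62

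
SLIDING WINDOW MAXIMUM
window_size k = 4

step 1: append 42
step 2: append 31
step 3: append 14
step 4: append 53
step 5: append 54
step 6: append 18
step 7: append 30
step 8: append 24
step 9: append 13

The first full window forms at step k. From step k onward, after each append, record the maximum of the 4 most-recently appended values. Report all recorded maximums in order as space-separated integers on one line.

Answer: 53 54 54 54 54 30

Derivation:
step 1: append 42 -> window=[42] (not full yet)
step 2: append 31 -> window=[42, 31] (not full yet)
step 3: append 14 -> window=[42, 31, 14] (not full yet)
step 4: append 53 -> window=[42, 31, 14, 53] -> max=53
step 5: append 54 -> window=[31, 14, 53, 54] -> max=54
step 6: append 18 -> window=[14, 53, 54, 18] -> max=54
step 7: append 30 -> window=[53, 54, 18, 30] -> max=54
step 8: append 24 -> window=[54, 18, 30, 24] -> max=54
step 9: append 13 -> window=[18, 30, 24, 13] -> max=30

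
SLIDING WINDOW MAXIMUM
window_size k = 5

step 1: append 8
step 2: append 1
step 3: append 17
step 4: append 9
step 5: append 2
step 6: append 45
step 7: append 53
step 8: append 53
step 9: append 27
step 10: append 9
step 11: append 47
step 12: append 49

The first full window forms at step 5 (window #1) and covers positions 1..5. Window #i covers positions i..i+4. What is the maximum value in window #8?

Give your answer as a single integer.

Answer: 53

Derivation:
step 1: append 8 -> window=[8] (not full yet)
step 2: append 1 -> window=[8, 1] (not full yet)
step 3: append 17 -> window=[8, 1, 17] (not full yet)
step 4: append 9 -> window=[8, 1, 17, 9] (not full yet)
step 5: append 2 -> window=[8, 1, 17, 9, 2] -> max=17
step 6: append 45 -> window=[1, 17, 9, 2, 45] -> max=45
step 7: append 53 -> window=[17, 9, 2, 45, 53] -> max=53
step 8: append 53 -> window=[9, 2, 45, 53, 53] -> max=53
step 9: append 27 -> window=[2, 45, 53, 53, 27] -> max=53
step 10: append 9 -> window=[45, 53, 53, 27, 9] -> max=53
step 11: append 47 -> window=[53, 53, 27, 9, 47] -> max=53
step 12: append 49 -> window=[53, 27, 9, 47, 49] -> max=53
Window #8 max = 53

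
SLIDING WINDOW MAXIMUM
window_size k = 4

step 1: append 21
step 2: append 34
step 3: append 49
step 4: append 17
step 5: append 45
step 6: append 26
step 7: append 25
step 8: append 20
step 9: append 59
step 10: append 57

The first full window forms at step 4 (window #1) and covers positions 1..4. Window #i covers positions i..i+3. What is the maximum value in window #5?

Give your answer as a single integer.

step 1: append 21 -> window=[21] (not full yet)
step 2: append 34 -> window=[21, 34] (not full yet)
step 3: append 49 -> window=[21, 34, 49] (not full yet)
step 4: append 17 -> window=[21, 34, 49, 17] -> max=49
step 5: append 45 -> window=[34, 49, 17, 45] -> max=49
step 6: append 26 -> window=[49, 17, 45, 26] -> max=49
step 7: append 25 -> window=[17, 45, 26, 25] -> max=45
step 8: append 20 -> window=[45, 26, 25, 20] -> max=45
Window #5 max = 45

Answer: 45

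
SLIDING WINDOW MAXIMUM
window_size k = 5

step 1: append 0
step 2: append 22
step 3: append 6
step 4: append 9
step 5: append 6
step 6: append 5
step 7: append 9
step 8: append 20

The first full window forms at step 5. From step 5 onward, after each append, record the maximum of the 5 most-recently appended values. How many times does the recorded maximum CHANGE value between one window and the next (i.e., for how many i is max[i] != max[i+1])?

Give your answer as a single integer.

Answer: 2

Derivation:
step 1: append 0 -> window=[0] (not full yet)
step 2: append 22 -> window=[0, 22] (not full yet)
step 3: append 6 -> window=[0, 22, 6] (not full yet)
step 4: append 9 -> window=[0, 22, 6, 9] (not full yet)
step 5: append 6 -> window=[0, 22, 6, 9, 6] -> max=22
step 6: append 5 -> window=[22, 6, 9, 6, 5] -> max=22
step 7: append 9 -> window=[6, 9, 6, 5, 9] -> max=9
step 8: append 20 -> window=[9, 6, 5, 9, 20] -> max=20
Recorded maximums: 22 22 9 20
Changes between consecutive maximums: 2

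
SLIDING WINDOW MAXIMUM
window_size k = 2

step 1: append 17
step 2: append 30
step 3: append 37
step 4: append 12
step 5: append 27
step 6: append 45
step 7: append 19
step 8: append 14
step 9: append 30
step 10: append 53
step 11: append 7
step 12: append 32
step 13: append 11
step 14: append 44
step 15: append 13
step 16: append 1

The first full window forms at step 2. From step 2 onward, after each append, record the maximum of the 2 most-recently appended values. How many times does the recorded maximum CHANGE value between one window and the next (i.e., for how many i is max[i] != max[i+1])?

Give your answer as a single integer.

step 1: append 17 -> window=[17] (not full yet)
step 2: append 30 -> window=[17, 30] -> max=30
step 3: append 37 -> window=[30, 37] -> max=37
step 4: append 12 -> window=[37, 12] -> max=37
step 5: append 27 -> window=[12, 27] -> max=27
step 6: append 45 -> window=[27, 45] -> max=45
step 7: append 19 -> window=[45, 19] -> max=45
step 8: append 14 -> window=[19, 14] -> max=19
step 9: append 30 -> window=[14, 30] -> max=30
step 10: append 53 -> window=[30, 53] -> max=53
step 11: append 7 -> window=[53, 7] -> max=53
step 12: append 32 -> window=[7, 32] -> max=32
step 13: append 11 -> window=[32, 11] -> max=32
step 14: append 44 -> window=[11, 44] -> max=44
step 15: append 13 -> window=[44, 13] -> max=44
step 16: append 1 -> window=[13, 1] -> max=13
Recorded maximums: 30 37 37 27 45 45 19 30 53 53 32 32 44 44 13
Changes between consecutive maximums: 9

Answer: 9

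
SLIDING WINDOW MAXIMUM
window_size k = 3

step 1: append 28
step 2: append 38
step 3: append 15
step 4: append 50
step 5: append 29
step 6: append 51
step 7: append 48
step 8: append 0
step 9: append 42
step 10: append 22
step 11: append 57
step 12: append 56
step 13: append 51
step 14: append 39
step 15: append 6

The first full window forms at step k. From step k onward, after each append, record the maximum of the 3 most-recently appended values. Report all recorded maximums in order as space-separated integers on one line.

step 1: append 28 -> window=[28] (not full yet)
step 2: append 38 -> window=[28, 38] (not full yet)
step 3: append 15 -> window=[28, 38, 15] -> max=38
step 4: append 50 -> window=[38, 15, 50] -> max=50
step 5: append 29 -> window=[15, 50, 29] -> max=50
step 6: append 51 -> window=[50, 29, 51] -> max=51
step 7: append 48 -> window=[29, 51, 48] -> max=51
step 8: append 0 -> window=[51, 48, 0] -> max=51
step 9: append 42 -> window=[48, 0, 42] -> max=48
step 10: append 22 -> window=[0, 42, 22] -> max=42
step 11: append 57 -> window=[42, 22, 57] -> max=57
step 12: append 56 -> window=[22, 57, 56] -> max=57
step 13: append 51 -> window=[57, 56, 51] -> max=57
step 14: append 39 -> window=[56, 51, 39] -> max=56
step 15: append 6 -> window=[51, 39, 6] -> max=51

Answer: 38 50 50 51 51 51 48 42 57 57 57 56 51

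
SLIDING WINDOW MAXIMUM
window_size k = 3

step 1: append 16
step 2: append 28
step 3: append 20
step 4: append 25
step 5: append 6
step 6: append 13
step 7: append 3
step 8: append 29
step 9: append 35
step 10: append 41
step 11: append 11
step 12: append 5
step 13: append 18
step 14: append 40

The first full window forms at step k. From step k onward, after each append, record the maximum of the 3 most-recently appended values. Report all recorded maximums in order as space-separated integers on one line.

Answer: 28 28 25 25 13 29 35 41 41 41 18 40

Derivation:
step 1: append 16 -> window=[16] (not full yet)
step 2: append 28 -> window=[16, 28] (not full yet)
step 3: append 20 -> window=[16, 28, 20] -> max=28
step 4: append 25 -> window=[28, 20, 25] -> max=28
step 5: append 6 -> window=[20, 25, 6] -> max=25
step 6: append 13 -> window=[25, 6, 13] -> max=25
step 7: append 3 -> window=[6, 13, 3] -> max=13
step 8: append 29 -> window=[13, 3, 29] -> max=29
step 9: append 35 -> window=[3, 29, 35] -> max=35
step 10: append 41 -> window=[29, 35, 41] -> max=41
step 11: append 11 -> window=[35, 41, 11] -> max=41
step 12: append 5 -> window=[41, 11, 5] -> max=41
step 13: append 18 -> window=[11, 5, 18] -> max=18
step 14: append 40 -> window=[5, 18, 40] -> max=40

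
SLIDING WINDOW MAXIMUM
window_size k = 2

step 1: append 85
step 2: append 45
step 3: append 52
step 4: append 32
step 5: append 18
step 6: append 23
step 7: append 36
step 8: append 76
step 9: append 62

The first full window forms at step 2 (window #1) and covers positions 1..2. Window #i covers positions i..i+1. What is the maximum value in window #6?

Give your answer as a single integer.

Answer: 36

Derivation:
step 1: append 85 -> window=[85] (not full yet)
step 2: append 45 -> window=[85, 45] -> max=85
step 3: append 52 -> window=[45, 52] -> max=52
step 4: append 32 -> window=[52, 32] -> max=52
step 5: append 18 -> window=[32, 18] -> max=32
step 6: append 23 -> window=[18, 23] -> max=23
step 7: append 36 -> window=[23, 36] -> max=36
Window #6 max = 36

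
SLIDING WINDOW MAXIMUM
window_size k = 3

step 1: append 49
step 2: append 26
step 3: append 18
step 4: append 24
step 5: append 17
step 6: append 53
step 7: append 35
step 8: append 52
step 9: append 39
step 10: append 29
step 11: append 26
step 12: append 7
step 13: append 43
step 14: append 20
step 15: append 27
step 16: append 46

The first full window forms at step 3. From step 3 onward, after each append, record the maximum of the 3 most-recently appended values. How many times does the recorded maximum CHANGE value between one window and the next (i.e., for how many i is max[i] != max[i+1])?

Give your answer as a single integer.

Answer: 8

Derivation:
step 1: append 49 -> window=[49] (not full yet)
step 2: append 26 -> window=[49, 26] (not full yet)
step 3: append 18 -> window=[49, 26, 18] -> max=49
step 4: append 24 -> window=[26, 18, 24] -> max=26
step 5: append 17 -> window=[18, 24, 17] -> max=24
step 6: append 53 -> window=[24, 17, 53] -> max=53
step 7: append 35 -> window=[17, 53, 35] -> max=53
step 8: append 52 -> window=[53, 35, 52] -> max=53
step 9: append 39 -> window=[35, 52, 39] -> max=52
step 10: append 29 -> window=[52, 39, 29] -> max=52
step 11: append 26 -> window=[39, 29, 26] -> max=39
step 12: append 7 -> window=[29, 26, 7] -> max=29
step 13: append 43 -> window=[26, 7, 43] -> max=43
step 14: append 20 -> window=[7, 43, 20] -> max=43
step 15: append 27 -> window=[43, 20, 27] -> max=43
step 16: append 46 -> window=[20, 27, 46] -> max=46
Recorded maximums: 49 26 24 53 53 53 52 52 39 29 43 43 43 46
Changes between consecutive maximums: 8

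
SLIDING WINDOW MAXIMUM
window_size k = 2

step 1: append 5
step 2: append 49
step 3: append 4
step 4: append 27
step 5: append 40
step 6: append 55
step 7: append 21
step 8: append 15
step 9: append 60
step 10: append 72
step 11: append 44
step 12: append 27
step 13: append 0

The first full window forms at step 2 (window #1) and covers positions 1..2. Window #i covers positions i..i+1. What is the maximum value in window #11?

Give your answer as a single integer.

Answer: 44

Derivation:
step 1: append 5 -> window=[5] (not full yet)
step 2: append 49 -> window=[5, 49] -> max=49
step 3: append 4 -> window=[49, 4] -> max=49
step 4: append 27 -> window=[4, 27] -> max=27
step 5: append 40 -> window=[27, 40] -> max=40
step 6: append 55 -> window=[40, 55] -> max=55
step 7: append 21 -> window=[55, 21] -> max=55
step 8: append 15 -> window=[21, 15] -> max=21
step 9: append 60 -> window=[15, 60] -> max=60
step 10: append 72 -> window=[60, 72] -> max=72
step 11: append 44 -> window=[72, 44] -> max=72
step 12: append 27 -> window=[44, 27] -> max=44
Window #11 max = 44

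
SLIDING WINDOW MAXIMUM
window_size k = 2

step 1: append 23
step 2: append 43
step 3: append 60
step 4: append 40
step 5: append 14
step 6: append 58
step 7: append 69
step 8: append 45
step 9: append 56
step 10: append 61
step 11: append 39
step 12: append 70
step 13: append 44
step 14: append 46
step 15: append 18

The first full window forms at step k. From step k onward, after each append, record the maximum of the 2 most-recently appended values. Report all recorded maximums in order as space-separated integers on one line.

step 1: append 23 -> window=[23] (not full yet)
step 2: append 43 -> window=[23, 43] -> max=43
step 3: append 60 -> window=[43, 60] -> max=60
step 4: append 40 -> window=[60, 40] -> max=60
step 5: append 14 -> window=[40, 14] -> max=40
step 6: append 58 -> window=[14, 58] -> max=58
step 7: append 69 -> window=[58, 69] -> max=69
step 8: append 45 -> window=[69, 45] -> max=69
step 9: append 56 -> window=[45, 56] -> max=56
step 10: append 61 -> window=[56, 61] -> max=61
step 11: append 39 -> window=[61, 39] -> max=61
step 12: append 70 -> window=[39, 70] -> max=70
step 13: append 44 -> window=[70, 44] -> max=70
step 14: append 46 -> window=[44, 46] -> max=46
step 15: append 18 -> window=[46, 18] -> max=46

Answer: 43 60 60 40 58 69 69 56 61 61 70 70 46 46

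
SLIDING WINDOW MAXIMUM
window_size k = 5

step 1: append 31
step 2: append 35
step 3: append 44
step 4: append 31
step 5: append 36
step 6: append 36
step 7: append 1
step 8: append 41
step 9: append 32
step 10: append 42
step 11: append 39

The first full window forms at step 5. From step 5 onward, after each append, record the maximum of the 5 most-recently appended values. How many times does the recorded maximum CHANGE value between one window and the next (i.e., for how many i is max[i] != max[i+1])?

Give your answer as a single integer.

Answer: 2

Derivation:
step 1: append 31 -> window=[31] (not full yet)
step 2: append 35 -> window=[31, 35] (not full yet)
step 3: append 44 -> window=[31, 35, 44] (not full yet)
step 4: append 31 -> window=[31, 35, 44, 31] (not full yet)
step 5: append 36 -> window=[31, 35, 44, 31, 36] -> max=44
step 6: append 36 -> window=[35, 44, 31, 36, 36] -> max=44
step 7: append 1 -> window=[44, 31, 36, 36, 1] -> max=44
step 8: append 41 -> window=[31, 36, 36, 1, 41] -> max=41
step 9: append 32 -> window=[36, 36, 1, 41, 32] -> max=41
step 10: append 42 -> window=[36, 1, 41, 32, 42] -> max=42
step 11: append 39 -> window=[1, 41, 32, 42, 39] -> max=42
Recorded maximums: 44 44 44 41 41 42 42
Changes between consecutive maximums: 2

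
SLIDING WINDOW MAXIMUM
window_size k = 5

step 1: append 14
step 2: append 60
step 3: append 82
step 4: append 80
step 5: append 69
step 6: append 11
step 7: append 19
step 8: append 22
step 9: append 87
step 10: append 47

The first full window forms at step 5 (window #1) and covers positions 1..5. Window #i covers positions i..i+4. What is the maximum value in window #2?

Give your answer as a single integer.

step 1: append 14 -> window=[14] (not full yet)
step 2: append 60 -> window=[14, 60] (not full yet)
step 3: append 82 -> window=[14, 60, 82] (not full yet)
step 4: append 80 -> window=[14, 60, 82, 80] (not full yet)
step 5: append 69 -> window=[14, 60, 82, 80, 69] -> max=82
step 6: append 11 -> window=[60, 82, 80, 69, 11] -> max=82
Window #2 max = 82

Answer: 82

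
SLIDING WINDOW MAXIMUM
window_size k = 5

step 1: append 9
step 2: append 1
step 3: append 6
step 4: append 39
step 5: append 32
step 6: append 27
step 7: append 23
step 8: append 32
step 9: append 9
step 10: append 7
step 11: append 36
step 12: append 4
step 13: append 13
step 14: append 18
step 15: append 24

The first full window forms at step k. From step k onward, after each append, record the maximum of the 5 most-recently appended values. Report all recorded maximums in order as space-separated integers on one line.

step 1: append 9 -> window=[9] (not full yet)
step 2: append 1 -> window=[9, 1] (not full yet)
step 3: append 6 -> window=[9, 1, 6] (not full yet)
step 4: append 39 -> window=[9, 1, 6, 39] (not full yet)
step 5: append 32 -> window=[9, 1, 6, 39, 32] -> max=39
step 6: append 27 -> window=[1, 6, 39, 32, 27] -> max=39
step 7: append 23 -> window=[6, 39, 32, 27, 23] -> max=39
step 8: append 32 -> window=[39, 32, 27, 23, 32] -> max=39
step 9: append 9 -> window=[32, 27, 23, 32, 9] -> max=32
step 10: append 7 -> window=[27, 23, 32, 9, 7] -> max=32
step 11: append 36 -> window=[23, 32, 9, 7, 36] -> max=36
step 12: append 4 -> window=[32, 9, 7, 36, 4] -> max=36
step 13: append 13 -> window=[9, 7, 36, 4, 13] -> max=36
step 14: append 18 -> window=[7, 36, 4, 13, 18] -> max=36
step 15: append 24 -> window=[36, 4, 13, 18, 24] -> max=36

Answer: 39 39 39 39 32 32 36 36 36 36 36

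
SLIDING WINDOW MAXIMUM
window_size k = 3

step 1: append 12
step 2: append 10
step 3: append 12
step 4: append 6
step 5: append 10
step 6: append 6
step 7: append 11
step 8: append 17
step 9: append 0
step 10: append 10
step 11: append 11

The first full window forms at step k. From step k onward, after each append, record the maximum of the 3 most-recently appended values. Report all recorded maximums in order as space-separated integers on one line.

Answer: 12 12 12 10 11 17 17 17 11

Derivation:
step 1: append 12 -> window=[12] (not full yet)
step 2: append 10 -> window=[12, 10] (not full yet)
step 3: append 12 -> window=[12, 10, 12] -> max=12
step 4: append 6 -> window=[10, 12, 6] -> max=12
step 5: append 10 -> window=[12, 6, 10] -> max=12
step 6: append 6 -> window=[6, 10, 6] -> max=10
step 7: append 11 -> window=[10, 6, 11] -> max=11
step 8: append 17 -> window=[6, 11, 17] -> max=17
step 9: append 0 -> window=[11, 17, 0] -> max=17
step 10: append 10 -> window=[17, 0, 10] -> max=17
step 11: append 11 -> window=[0, 10, 11] -> max=11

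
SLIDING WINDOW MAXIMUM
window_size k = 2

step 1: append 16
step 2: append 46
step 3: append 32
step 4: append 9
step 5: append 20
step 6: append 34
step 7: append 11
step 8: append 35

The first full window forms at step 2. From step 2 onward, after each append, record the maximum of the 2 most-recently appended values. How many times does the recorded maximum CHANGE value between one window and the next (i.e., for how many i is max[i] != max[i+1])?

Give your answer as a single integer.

Answer: 4

Derivation:
step 1: append 16 -> window=[16] (not full yet)
step 2: append 46 -> window=[16, 46] -> max=46
step 3: append 32 -> window=[46, 32] -> max=46
step 4: append 9 -> window=[32, 9] -> max=32
step 5: append 20 -> window=[9, 20] -> max=20
step 6: append 34 -> window=[20, 34] -> max=34
step 7: append 11 -> window=[34, 11] -> max=34
step 8: append 35 -> window=[11, 35] -> max=35
Recorded maximums: 46 46 32 20 34 34 35
Changes between consecutive maximums: 4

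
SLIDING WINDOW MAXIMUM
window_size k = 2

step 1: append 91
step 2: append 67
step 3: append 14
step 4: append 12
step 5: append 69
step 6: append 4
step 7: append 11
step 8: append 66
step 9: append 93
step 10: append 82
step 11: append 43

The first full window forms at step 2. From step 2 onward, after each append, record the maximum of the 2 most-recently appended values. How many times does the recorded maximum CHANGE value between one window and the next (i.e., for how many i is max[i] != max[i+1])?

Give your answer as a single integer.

step 1: append 91 -> window=[91] (not full yet)
step 2: append 67 -> window=[91, 67] -> max=91
step 3: append 14 -> window=[67, 14] -> max=67
step 4: append 12 -> window=[14, 12] -> max=14
step 5: append 69 -> window=[12, 69] -> max=69
step 6: append 4 -> window=[69, 4] -> max=69
step 7: append 11 -> window=[4, 11] -> max=11
step 8: append 66 -> window=[11, 66] -> max=66
step 9: append 93 -> window=[66, 93] -> max=93
step 10: append 82 -> window=[93, 82] -> max=93
step 11: append 43 -> window=[82, 43] -> max=82
Recorded maximums: 91 67 14 69 69 11 66 93 93 82
Changes between consecutive maximums: 7

Answer: 7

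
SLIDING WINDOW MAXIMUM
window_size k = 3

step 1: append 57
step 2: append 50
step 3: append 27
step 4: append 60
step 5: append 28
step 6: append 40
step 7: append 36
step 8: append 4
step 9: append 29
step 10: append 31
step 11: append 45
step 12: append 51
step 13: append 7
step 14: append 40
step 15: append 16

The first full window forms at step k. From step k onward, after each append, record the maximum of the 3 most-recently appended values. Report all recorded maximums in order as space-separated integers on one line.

step 1: append 57 -> window=[57] (not full yet)
step 2: append 50 -> window=[57, 50] (not full yet)
step 3: append 27 -> window=[57, 50, 27] -> max=57
step 4: append 60 -> window=[50, 27, 60] -> max=60
step 5: append 28 -> window=[27, 60, 28] -> max=60
step 6: append 40 -> window=[60, 28, 40] -> max=60
step 7: append 36 -> window=[28, 40, 36] -> max=40
step 8: append 4 -> window=[40, 36, 4] -> max=40
step 9: append 29 -> window=[36, 4, 29] -> max=36
step 10: append 31 -> window=[4, 29, 31] -> max=31
step 11: append 45 -> window=[29, 31, 45] -> max=45
step 12: append 51 -> window=[31, 45, 51] -> max=51
step 13: append 7 -> window=[45, 51, 7] -> max=51
step 14: append 40 -> window=[51, 7, 40] -> max=51
step 15: append 16 -> window=[7, 40, 16] -> max=40

Answer: 57 60 60 60 40 40 36 31 45 51 51 51 40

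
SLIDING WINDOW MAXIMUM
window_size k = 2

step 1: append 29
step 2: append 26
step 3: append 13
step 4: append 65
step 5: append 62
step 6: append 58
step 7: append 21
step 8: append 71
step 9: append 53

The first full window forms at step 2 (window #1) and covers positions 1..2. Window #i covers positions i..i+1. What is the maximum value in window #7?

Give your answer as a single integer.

Answer: 71

Derivation:
step 1: append 29 -> window=[29] (not full yet)
step 2: append 26 -> window=[29, 26] -> max=29
step 3: append 13 -> window=[26, 13] -> max=26
step 4: append 65 -> window=[13, 65] -> max=65
step 5: append 62 -> window=[65, 62] -> max=65
step 6: append 58 -> window=[62, 58] -> max=62
step 7: append 21 -> window=[58, 21] -> max=58
step 8: append 71 -> window=[21, 71] -> max=71
Window #7 max = 71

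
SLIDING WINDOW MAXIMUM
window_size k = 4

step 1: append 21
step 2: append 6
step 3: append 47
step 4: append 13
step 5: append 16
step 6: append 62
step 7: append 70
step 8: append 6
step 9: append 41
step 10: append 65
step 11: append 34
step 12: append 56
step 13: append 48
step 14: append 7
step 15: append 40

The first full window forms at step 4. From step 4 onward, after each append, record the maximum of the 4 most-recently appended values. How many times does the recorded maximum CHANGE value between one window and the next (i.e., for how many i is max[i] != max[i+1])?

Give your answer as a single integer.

step 1: append 21 -> window=[21] (not full yet)
step 2: append 6 -> window=[21, 6] (not full yet)
step 3: append 47 -> window=[21, 6, 47] (not full yet)
step 4: append 13 -> window=[21, 6, 47, 13] -> max=47
step 5: append 16 -> window=[6, 47, 13, 16] -> max=47
step 6: append 62 -> window=[47, 13, 16, 62] -> max=62
step 7: append 70 -> window=[13, 16, 62, 70] -> max=70
step 8: append 6 -> window=[16, 62, 70, 6] -> max=70
step 9: append 41 -> window=[62, 70, 6, 41] -> max=70
step 10: append 65 -> window=[70, 6, 41, 65] -> max=70
step 11: append 34 -> window=[6, 41, 65, 34] -> max=65
step 12: append 56 -> window=[41, 65, 34, 56] -> max=65
step 13: append 48 -> window=[65, 34, 56, 48] -> max=65
step 14: append 7 -> window=[34, 56, 48, 7] -> max=56
step 15: append 40 -> window=[56, 48, 7, 40] -> max=56
Recorded maximums: 47 47 62 70 70 70 70 65 65 65 56 56
Changes between consecutive maximums: 4

Answer: 4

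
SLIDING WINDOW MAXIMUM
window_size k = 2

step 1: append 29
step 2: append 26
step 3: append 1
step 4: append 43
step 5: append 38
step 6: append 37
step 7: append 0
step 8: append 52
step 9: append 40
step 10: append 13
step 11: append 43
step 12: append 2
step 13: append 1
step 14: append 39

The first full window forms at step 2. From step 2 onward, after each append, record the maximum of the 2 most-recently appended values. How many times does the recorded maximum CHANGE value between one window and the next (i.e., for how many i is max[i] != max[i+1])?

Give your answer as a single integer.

step 1: append 29 -> window=[29] (not full yet)
step 2: append 26 -> window=[29, 26] -> max=29
step 3: append 1 -> window=[26, 1] -> max=26
step 4: append 43 -> window=[1, 43] -> max=43
step 5: append 38 -> window=[43, 38] -> max=43
step 6: append 37 -> window=[38, 37] -> max=38
step 7: append 0 -> window=[37, 0] -> max=37
step 8: append 52 -> window=[0, 52] -> max=52
step 9: append 40 -> window=[52, 40] -> max=52
step 10: append 13 -> window=[40, 13] -> max=40
step 11: append 43 -> window=[13, 43] -> max=43
step 12: append 2 -> window=[43, 2] -> max=43
step 13: append 1 -> window=[2, 1] -> max=2
step 14: append 39 -> window=[1, 39] -> max=39
Recorded maximums: 29 26 43 43 38 37 52 52 40 43 43 2 39
Changes between consecutive maximums: 9

Answer: 9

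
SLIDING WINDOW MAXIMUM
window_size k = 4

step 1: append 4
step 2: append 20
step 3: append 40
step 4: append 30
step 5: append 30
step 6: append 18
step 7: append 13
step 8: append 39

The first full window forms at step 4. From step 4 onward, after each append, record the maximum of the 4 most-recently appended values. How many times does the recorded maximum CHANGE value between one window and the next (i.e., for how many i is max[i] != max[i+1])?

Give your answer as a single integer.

step 1: append 4 -> window=[4] (not full yet)
step 2: append 20 -> window=[4, 20] (not full yet)
step 3: append 40 -> window=[4, 20, 40] (not full yet)
step 4: append 30 -> window=[4, 20, 40, 30] -> max=40
step 5: append 30 -> window=[20, 40, 30, 30] -> max=40
step 6: append 18 -> window=[40, 30, 30, 18] -> max=40
step 7: append 13 -> window=[30, 30, 18, 13] -> max=30
step 8: append 39 -> window=[30, 18, 13, 39] -> max=39
Recorded maximums: 40 40 40 30 39
Changes between consecutive maximums: 2

Answer: 2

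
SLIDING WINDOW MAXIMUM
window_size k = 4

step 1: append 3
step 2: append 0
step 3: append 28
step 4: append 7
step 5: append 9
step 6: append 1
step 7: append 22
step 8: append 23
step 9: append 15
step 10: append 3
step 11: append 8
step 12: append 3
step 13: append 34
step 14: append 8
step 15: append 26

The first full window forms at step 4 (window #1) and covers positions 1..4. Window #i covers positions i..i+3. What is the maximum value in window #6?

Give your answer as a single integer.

step 1: append 3 -> window=[3] (not full yet)
step 2: append 0 -> window=[3, 0] (not full yet)
step 3: append 28 -> window=[3, 0, 28] (not full yet)
step 4: append 7 -> window=[3, 0, 28, 7] -> max=28
step 5: append 9 -> window=[0, 28, 7, 9] -> max=28
step 6: append 1 -> window=[28, 7, 9, 1] -> max=28
step 7: append 22 -> window=[7, 9, 1, 22] -> max=22
step 8: append 23 -> window=[9, 1, 22, 23] -> max=23
step 9: append 15 -> window=[1, 22, 23, 15] -> max=23
Window #6 max = 23

Answer: 23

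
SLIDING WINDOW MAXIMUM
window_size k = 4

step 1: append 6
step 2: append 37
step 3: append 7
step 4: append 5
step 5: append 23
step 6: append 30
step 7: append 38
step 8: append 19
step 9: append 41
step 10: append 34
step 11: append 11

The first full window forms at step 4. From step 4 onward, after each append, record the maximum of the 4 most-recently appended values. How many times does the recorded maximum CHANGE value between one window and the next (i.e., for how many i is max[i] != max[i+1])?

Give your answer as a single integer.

Answer: 3

Derivation:
step 1: append 6 -> window=[6] (not full yet)
step 2: append 37 -> window=[6, 37] (not full yet)
step 3: append 7 -> window=[6, 37, 7] (not full yet)
step 4: append 5 -> window=[6, 37, 7, 5] -> max=37
step 5: append 23 -> window=[37, 7, 5, 23] -> max=37
step 6: append 30 -> window=[7, 5, 23, 30] -> max=30
step 7: append 38 -> window=[5, 23, 30, 38] -> max=38
step 8: append 19 -> window=[23, 30, 38, 19] -> max=38
step 9: append 41 -> window=[30, 38, 19, 41] -> max=41
step 10: append 34 -> window=[38, 19, 41, 34] -> max=41
step 11: append 11 -> window=[19, 41, 34, 11] -> max=41
Recorded maximums: 37 37 30 38 38 41 41 41
Changes between consecutive maximums: 3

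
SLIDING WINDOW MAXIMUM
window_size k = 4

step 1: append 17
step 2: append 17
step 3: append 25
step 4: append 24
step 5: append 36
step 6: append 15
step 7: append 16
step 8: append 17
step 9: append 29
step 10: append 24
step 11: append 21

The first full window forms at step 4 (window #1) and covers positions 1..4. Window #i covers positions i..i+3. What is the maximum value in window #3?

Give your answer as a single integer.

step 1: append 17 -> window=[17] (not full yet)
step 2: append 17 -> window=[17, 17] (not full yet)
step 3: append 25 -> window=[17, 17, 25] (not full yet)
step 4: append 24 -> window=[17, 17, 25, 24] -> max=25
step 5: append 36 -> window=[17, 25, 24, 36] -> max=36
step 6: append 15 -> window=[25, 24, 36, 15] -> max=36
Window #3 max = 36

Answer: 36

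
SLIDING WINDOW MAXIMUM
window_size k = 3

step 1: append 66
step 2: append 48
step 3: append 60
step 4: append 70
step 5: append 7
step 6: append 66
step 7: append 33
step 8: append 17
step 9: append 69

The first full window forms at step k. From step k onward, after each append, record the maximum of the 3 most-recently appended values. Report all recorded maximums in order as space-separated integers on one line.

step 1: append 66 -> window=[66] (not full yet)
step 2: append 48 -> window=[66, 48] (not full yet)
step 3: append 60 -> window=[66, 48, 60] -> max=66
step 4: append 70 -> window=[48, 60, 70] -> max=70
step 5: append 7 -> window=[60, 70, 7] -> max=70
step 6: append 66 -> window=[70, 7, 66] -> max=70
step 7: append 33 -> window=[7, 66, 33] -> max=66
step 8: append 17 -> window=[66, 33, 17] -> max=66
step 9: append 69 -> window=[33, 17, 69] -> max=69

Answer: 66 70 70 70 66 66 69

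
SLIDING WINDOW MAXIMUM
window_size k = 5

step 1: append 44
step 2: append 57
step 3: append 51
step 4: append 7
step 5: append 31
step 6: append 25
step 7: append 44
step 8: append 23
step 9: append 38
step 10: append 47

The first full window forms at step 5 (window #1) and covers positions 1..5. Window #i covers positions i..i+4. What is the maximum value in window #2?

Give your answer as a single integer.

step 1: append 44 -> window=[44] (not full yet)
step 2: append 57 -> window=[44, 57] (not full yet)
step 3: append 51 -> window=[44, 57, 51] (not full yet)
step 4: append 7 -> window=[44, 57, 51, 7] (not full yet)
step 5: append 31 -> window=[44, 57, 51, 7, 31] -> max=57
step 6: append 25 -> window=[57, 51, 7, 31, 25] -> max=57
Window #2 max = 57

Answer: 57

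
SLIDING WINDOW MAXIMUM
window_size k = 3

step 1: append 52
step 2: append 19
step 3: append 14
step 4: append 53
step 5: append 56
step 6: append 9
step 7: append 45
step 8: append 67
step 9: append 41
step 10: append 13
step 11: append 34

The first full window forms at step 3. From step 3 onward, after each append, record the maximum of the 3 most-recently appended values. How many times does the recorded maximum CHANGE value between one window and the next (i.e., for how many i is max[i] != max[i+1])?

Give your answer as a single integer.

Answer: 4

Derivation:
step 1: append 52 -> window=[52] (not full yet)
step 2: append 19 -> window=[52, 19] (not full yet)
step 3: append 14 -> window=[52, 19, 14] -> max=52
step 4: append 53 -> window=[19, 14, 53] -> max=53
step 5: append 56 -> window=[14, 53, 56] -> max=56
step 6: append 9 -> window=[53, 56, 9] -> max=56
step 7: append 45 -> window=[56, 9, 45] -> max=56
step 8: append 67 -> window=[9, 45, 67] -> max=67
step 9: append 41 -> window=[45, 67, 41] -> max=67
step 10: append 13 -> window=[67, 41, 13] -> max=67
step 11: append 34 -> window=[41, 13, 34] -> max=41
Recorded maximums: 52 53 56 56 56 67 67 67 41
Changes between consecutive maximums: 4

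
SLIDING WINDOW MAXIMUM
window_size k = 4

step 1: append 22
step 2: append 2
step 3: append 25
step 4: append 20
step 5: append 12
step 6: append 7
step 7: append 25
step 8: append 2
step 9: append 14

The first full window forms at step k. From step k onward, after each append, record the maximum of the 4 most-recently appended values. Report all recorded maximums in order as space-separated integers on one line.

Answer: 25 25 25 25 25 25

Derivation:
step 1: append 22 -> window=[22] (not full yet)
step 2: append 2 -> window=[22, 2] (not full yet)
step 3: append 25 -> window=[22, 2, 25] (not full yet)
step 4: append 20 -> window=[22, 2, 25, 20] -> max=25
step 5: append 12 -> window=[2, 25, 20, 12] -> max=25
step 6: append 7 -> window=[25, 20, 12, 7] -> max=25
step 7: append 25 -> window=[20, 12, 7, 25] -> max=25
step 8: append 2 -> window=[12, 7, 25, 2] -> max=25
step 9: append 14 -> window=[7, 25, 2, 14] -> max=25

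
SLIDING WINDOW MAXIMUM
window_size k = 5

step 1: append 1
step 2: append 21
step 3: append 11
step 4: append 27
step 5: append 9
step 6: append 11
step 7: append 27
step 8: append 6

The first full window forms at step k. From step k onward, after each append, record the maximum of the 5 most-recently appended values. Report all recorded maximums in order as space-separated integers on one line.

step 1: append 1 -> window=[1] (not full yet)
step 2: append 21 -> window=[1, 21] (not full yet)
step 3: append 11 -> window=[1, 21, 11] (not full yet)
step 4: append 27 -> window=[1, 21, 11, 27] (not full yet)
step 5: append 9 -> window=[1, 21, 11, 27, 9] -> max=27
step 6: append 11 -> window=[21, 11, 27, 9, 11] -> max=27
step 7: append 27 -> window=[11, 27, 9, 11, 27] -> max=27
step 8: append 6 -> window=[27, 9, 11, 27, 6] -> max=27

Answer: 27 27 27 27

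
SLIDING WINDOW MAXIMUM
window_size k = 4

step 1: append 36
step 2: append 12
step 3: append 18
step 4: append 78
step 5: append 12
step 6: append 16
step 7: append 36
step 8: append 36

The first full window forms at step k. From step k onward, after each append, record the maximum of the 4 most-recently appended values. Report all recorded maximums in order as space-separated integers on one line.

step 1: append 36 -> window=[36] (not full yet)
step 2: append 12 -> window=[36, 12] (not full yet)
step 3: append 18 -> window=[36, 12, 18] (not full yet)
step 4: append 78 -> window=[36, 12, 18, 78] -> max=78
step 5: append 12 -> window=[12, 18, 78, 12] -> max=78
step 6: append 16 -> window=[18, 78, 12, 16] -> max=78
step 7: append 36 -> window=[78, 12, 16, 36] -> max=78
step 8: append 36 -> window=[12, 16, 36, 36] -> max=36

Answer: 78 78 78 78 36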